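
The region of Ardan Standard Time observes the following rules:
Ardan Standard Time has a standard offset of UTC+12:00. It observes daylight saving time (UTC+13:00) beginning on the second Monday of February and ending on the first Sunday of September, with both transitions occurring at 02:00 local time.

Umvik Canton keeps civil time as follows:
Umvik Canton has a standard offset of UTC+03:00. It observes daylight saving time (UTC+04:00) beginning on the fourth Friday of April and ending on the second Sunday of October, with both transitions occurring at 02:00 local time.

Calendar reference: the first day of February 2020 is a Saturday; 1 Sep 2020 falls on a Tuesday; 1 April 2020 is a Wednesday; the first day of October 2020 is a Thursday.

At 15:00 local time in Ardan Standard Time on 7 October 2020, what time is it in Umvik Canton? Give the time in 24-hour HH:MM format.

1 February 2020 is a Saturday, so the first Monday is February 3 and the second is February 10.
1 September 2020 is a Tuesday, so the first Sunday is September 6.
Daylight saving runs 10 February – 6 September; 7 October 2020 is outside that window, so Ardan Standard Time is on standard time at UTC+12:00.
15:00 Ardan Standard Time − 12h = 03:00 UTC.
1 April 2020 is a Wednesday, so the first Friday is April 3 and the fourth is April 24.
1 October 2020 is a Thursday, so the first Sunday is October 4 and the second is October 11.
At the standard offset (UTC+03:00), 03:00 UTC + 3h = 06:00 Umvik Canton standard time.
The standard-time date in Umvik Canton, 7 October 2020, falls between 24 April and 11 October, so daylight saving is in effect and Umvik Canton is at UTC+04:00.
03:00 UTC + 4h = 07:00 Umvik Canton.

07:00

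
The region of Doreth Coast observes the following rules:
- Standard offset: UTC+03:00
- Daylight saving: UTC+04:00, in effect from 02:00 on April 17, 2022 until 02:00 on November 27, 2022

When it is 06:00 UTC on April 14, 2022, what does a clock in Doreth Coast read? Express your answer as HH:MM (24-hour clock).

09:00

At the standard offset (UTC+03:00), 06:00 UTC + 3h = 09:00 Doreth Coast standard time.
Daylight saving runs 17 April – 27 November; the standard-time date in Doreth Coast, April 14, 2022, is outside that window, so Doreth Coast is on standard time at UTC+03:00.
06:00 UTC + 3h = 09:00 local.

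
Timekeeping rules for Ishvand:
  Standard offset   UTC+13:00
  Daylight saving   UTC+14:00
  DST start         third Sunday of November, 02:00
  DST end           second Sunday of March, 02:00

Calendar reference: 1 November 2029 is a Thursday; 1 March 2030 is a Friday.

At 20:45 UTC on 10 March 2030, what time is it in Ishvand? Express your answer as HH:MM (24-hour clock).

09:45

1 November 2029 is a Thursday, so the first Sunday is November 4 and the third is November 18.
1 March 2030 is a Friday, so the first Sunday is March 3 and the second is March 10.
At the standard offset (UTC+13:00), 20:45 UTC + 13h = 09:45 Ishvand standard time (rolling into the next day, 11 March 2030).
Daylight saving runs 18 November 2029 – 10 March 2030; the standard-time date in Ishvand, 11 March 2030, is outside that window, so Ishvand is on standard time at UTC+13:00.
20:45 UTC + 13h = 09:45 local (rolling into the next day, 11 March 2030).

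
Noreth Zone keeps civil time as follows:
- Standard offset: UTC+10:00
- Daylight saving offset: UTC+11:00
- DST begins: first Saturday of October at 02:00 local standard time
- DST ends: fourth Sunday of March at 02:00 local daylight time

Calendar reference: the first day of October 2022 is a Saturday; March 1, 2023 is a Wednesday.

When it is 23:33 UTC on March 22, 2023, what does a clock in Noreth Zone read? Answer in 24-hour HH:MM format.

1 October 2022 is a Saturday, so the first Saturday is October 1.
1 March 2023 is a Wednesday, so the first Sunday is March 5 and the fourth is March 26.
At the standard offset (UTC+10:00), 23:33 UTC + 10h = 09:33 Noreth Zone standard time (rolling into the next day, 23 March 2023).
The standard-time date in Noreth Zone, March 23, 2023, falls between 1 October 2022 and 26 March 2023, so daylight saving is in effect and Noreth Zone is at UTC+11:00.
23:33 UTC + 11h = 10:33 local (rolling into the next day, 23 March 2023).

10:33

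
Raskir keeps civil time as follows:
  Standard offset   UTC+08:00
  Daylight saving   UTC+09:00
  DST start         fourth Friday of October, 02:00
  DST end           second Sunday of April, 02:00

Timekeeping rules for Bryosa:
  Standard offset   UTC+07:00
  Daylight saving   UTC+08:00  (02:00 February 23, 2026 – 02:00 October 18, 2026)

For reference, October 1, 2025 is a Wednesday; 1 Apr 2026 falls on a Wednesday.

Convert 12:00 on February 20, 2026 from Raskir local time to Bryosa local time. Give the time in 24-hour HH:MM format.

10:00

1 October 2025 is a Wednesday, so the first Friday is October 3 and the fourth is October 24.
1 April 2026 is a Wednesday, so the first Sunday is April 5 and the second is April 12.
February 20, 2026 lies within the daylight-saving period (24 October 2025 – 12 April 2026), so Raskir is on daylight time, UTC+09:00.
12:00 Raskir − 9h = 03:00 UTC.
At the standard offset (UTC+07:00), 03:00 UTC + 7h = 10:00 Bryosa standard time.
Daylight saving runs 23 February – 18 October; the standard-time date in Bryosa, February 20, 2026, is outside that window, so Bryosa is on standard time at UTC+07:00.
03:00 UTC + 7h = 10:00 Bryosa.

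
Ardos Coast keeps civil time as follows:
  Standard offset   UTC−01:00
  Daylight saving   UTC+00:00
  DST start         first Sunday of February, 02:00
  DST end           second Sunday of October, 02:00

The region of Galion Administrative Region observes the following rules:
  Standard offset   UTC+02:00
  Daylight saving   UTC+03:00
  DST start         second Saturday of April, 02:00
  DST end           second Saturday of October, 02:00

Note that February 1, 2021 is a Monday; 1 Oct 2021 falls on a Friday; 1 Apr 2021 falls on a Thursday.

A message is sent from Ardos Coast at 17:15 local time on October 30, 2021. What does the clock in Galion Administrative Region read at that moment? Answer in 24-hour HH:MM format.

20:15

1 February 2021 is a Monday, so the first Sunday is February 7.
1 October 2021 is a Friday, so the first Sunday is October 3 and the second is October 10.
October 30, 2021 is outside the daylight-saving period (7 February – 10 October), so Ardos Coast is on standard time, UTC−01:00.
17:15 Ardos Coast + 1h = 18:15 UTC.
1 April 2021 is a Thursday, so the first Saturday is April 3 and the second is April 10.
1 October 2021 is a Friday, so the first Saturday is October 2 and the second is October 9.
At the standard offset (UTC+02:00), 18:15 UTC + 2h = 20:15 Galion Administrative Region standard time.
The standard-time date in Galion Administrative Region, October 30, 2021, does not fall between 10 April and 9 October, so daylight saving is not in effect and Galion Administrative Region is at UTC+02:00.
18:15 UTC + 2h = 20:15 Galion Administrative Region.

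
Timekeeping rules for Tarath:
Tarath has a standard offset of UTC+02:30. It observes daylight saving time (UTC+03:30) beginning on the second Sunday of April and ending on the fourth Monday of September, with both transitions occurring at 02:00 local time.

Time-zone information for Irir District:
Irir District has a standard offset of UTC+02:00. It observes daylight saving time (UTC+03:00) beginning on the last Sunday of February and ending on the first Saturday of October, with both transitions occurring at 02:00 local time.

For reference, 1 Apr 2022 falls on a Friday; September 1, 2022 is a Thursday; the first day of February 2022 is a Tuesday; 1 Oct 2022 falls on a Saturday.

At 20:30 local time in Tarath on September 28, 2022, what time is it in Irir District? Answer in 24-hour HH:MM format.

1 April 2022 is a Friday, so the first Sunday is April 3 and the second is April 10.
1 September 2022 is a Thursday, so the first Monday is September 5 and the fourth is September 26.
Daylight saving runs 10 April – 26 September; September 28, 2022 is outside that window, so Tarath is on standard time at UTC+02:30.
20:30 Tarath − 2h30m = 18:00 UTC.
1 February 2022 is a Tuesday, so Sundays fall on 6, 13, 20, 27; the last is February 27.
1 October 2022 is a Saturday, so the first Saturday is October 1.
At the standard offset (UTC+02:00), 18:00 UTC + 2h = 20:00 Irir District standard time.
The standard-time date in Irir District, September 28, 2022, lies within the daylight-saving period (27 February – 1 October), so Irir District is on daylight time, UTC+03:00.
18:00 UTC + 3h = 21:00 Irir District.

21:00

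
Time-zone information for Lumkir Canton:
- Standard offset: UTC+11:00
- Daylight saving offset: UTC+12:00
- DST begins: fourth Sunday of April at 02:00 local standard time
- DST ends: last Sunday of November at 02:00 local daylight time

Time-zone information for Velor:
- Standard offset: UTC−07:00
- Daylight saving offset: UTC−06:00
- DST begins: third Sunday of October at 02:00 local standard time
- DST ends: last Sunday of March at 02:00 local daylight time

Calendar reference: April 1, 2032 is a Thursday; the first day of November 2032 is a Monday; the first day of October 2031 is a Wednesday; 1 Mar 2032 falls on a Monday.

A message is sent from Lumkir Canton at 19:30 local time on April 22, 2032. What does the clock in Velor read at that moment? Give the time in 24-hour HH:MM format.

01:30

1 April 2032 is a Thursday, so the first Sunday is April 4 and the fourth is April 25.
1 November 2032 is a Monday, so Sundays fall on 7, 14, 21, 28; the last is November 28.
April 22, 2032 is outside the daylight-saving period (25 April – 28 November), so Lumkir Canton is on standard time, UTC+11:00.
19:30 Lumkir Canton − 11h = 08:30 UTC.
1 October 2031 is a Wednesday, so the first Sunday is October 5 and the third is October 19.
1 March 2032 is a Monday, so Sundays fall on 7, 14, 21, 28; the last is March 28.
At the standard offset (UTC−07:00), 08:30 UTC − 7h = 01:30 Velor standard time.
The standard-time date in Velor, April 22, 2032, is outside the daylight-saving period (19 October 2031 – 28 March 2032), so Velor is on standard time, UTC−07:00.
08:30 UTC − 7h = 01:30 Velor.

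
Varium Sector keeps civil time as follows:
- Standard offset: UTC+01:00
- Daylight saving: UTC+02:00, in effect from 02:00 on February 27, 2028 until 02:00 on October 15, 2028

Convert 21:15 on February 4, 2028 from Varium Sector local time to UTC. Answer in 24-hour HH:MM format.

20:15

February 4, 2028 does not fall between 27 February and 15 October, so daylight saving is not in effect and Varium Sector is at UTC+01:00.
21:15 local − 1h = 20:15 UTC.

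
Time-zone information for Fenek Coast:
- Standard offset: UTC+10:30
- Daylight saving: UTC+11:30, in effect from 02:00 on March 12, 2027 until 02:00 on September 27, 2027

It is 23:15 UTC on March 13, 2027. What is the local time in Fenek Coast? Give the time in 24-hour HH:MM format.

At the standard offset (UTC+10:30), 23:15 UTC + 10h30m = 09:45 Fenek Coast standard time (rolling into the next day, 14 March 2027).
The standard-time date in Fenek Coast, March 14, 2027, lies within the daylight-saving period (12 March – 27 September), so Fenek Coast is on daylight time, UTC+11:30.
23:15 UTC + 11h30m = 10:45 local (rolling into the next day, 14 March 2027).

10:45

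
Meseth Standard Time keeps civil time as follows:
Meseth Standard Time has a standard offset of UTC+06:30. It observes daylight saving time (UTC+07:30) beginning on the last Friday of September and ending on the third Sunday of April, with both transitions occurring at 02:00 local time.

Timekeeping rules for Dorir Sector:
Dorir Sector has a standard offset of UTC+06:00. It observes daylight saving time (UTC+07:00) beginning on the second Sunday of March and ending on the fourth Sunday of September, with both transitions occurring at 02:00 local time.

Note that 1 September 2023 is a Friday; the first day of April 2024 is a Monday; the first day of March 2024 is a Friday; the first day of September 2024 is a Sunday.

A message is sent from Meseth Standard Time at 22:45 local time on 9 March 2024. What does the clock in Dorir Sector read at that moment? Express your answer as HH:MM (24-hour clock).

1 September 2023 is a Friday, so Fridays fall on 1, 8, 15, 22, 29; the last is September 29.
1 April 2024 is a Monday, so the first Sunday is April 7 and the third is April 21.
9 March 2024 falls between 29 September 2023 and 21 April 2024, so daylight saving is in effect and Meseth Standard Time is at UTC+07:30.
22:45 Meseth Standard Time − 7h30m = 15:15 UTC.
1 March 2024 is a Friday, so the first Sunday is March 3 and the second is March 10.
1 September 2024 is a Sunday, so the first Sunday is September 1 and the fourth is September 22.
At the standard offset (UTC+06:00), 15:15 UTC + 6h = 21:15 Dorir Sector standard time.
The standard-time date in Dorir Sector, 9 March 2024, is outside the daylight-saving period (10 March – 22 September), so Dorir Sector is on standard time, UTC+06:00.
15:15 UTC + 6h = 21:15 Dorir Sector.

21:15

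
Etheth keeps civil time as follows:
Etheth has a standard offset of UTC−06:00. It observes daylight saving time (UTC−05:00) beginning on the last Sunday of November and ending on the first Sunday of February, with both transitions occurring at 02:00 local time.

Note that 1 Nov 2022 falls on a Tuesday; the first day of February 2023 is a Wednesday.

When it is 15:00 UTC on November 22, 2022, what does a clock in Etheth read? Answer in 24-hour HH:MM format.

09:00

1 November 2022 is a Tuesday, so Sundays fall on 6, 13, 20, 27; the last is November 27.
1 February 2023 is a Wednesday, so the first Sunday is February 5.
At the standard offset (UTC−06:00), 15:00 UTC − 6h = 09:00 Etheth standard time.
Daylight saving runs 27 November 2022 – 5 February 2023; the standard-time date in Etheth, November 22, 2022, is outside that window, so Etheth is on standard time at UTC−06:00.
15:00 UTC − 6h = 09:00 local.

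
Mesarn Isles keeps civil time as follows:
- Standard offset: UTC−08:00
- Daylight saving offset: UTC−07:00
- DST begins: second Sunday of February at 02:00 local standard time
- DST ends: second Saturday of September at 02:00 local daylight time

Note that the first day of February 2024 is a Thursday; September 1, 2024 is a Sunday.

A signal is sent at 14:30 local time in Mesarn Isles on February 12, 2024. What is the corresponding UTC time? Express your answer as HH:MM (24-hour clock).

21:30

1 February 2024 is a Thursday, so the first Sunday is February 4 and the second is February 11.
1 September 2024 is a Sunday, so the first Saturday is September 7 and the second is September 14.
February 12, 2024 lies within the daylight-saving period (11 February – 14 September), so Mesarn Isles is on daylight time, UTC−07:00.
14:30 local + 7h = 21:30 UTC.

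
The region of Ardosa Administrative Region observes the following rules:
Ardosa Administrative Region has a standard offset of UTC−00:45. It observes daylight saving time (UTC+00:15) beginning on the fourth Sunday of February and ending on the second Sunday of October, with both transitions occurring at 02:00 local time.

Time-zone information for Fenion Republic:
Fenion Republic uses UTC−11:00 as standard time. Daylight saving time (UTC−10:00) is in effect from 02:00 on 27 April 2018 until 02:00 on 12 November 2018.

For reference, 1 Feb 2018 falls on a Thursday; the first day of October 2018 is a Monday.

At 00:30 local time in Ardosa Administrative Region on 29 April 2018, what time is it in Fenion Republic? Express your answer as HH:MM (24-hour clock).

1 February 2018 is a Thursday, so the first Sunday is February 4 and the fourth is February 25.
1 October 2018 is a Monday, so the first Sunday is October 7 and the second is October 14.
29 April 2018 lies within the daylight-saving period (25 February – 14 October), so Ardosa Administrative Region is on daylight time, UTC+00:15.
00:30 Ardosa Administrative Region − 0h15m = 00:15 UTC.
At the standard offset (UTC−11:00), 00:15 UTC − 11h = 13:15 Fenion Republic standard time (rolling into the previous day, 28 April 2018).
The standard-time date in Fenion Republic, 28 April 2018, lies within the daylight-saving period (27 April – 12 November), so Fenion Republic is on daylight time, UTC−10:00.
00:15 UTC − 10h = 14:15 Fenion Republic (rolling into the previous day, 28 April 2018).

14:15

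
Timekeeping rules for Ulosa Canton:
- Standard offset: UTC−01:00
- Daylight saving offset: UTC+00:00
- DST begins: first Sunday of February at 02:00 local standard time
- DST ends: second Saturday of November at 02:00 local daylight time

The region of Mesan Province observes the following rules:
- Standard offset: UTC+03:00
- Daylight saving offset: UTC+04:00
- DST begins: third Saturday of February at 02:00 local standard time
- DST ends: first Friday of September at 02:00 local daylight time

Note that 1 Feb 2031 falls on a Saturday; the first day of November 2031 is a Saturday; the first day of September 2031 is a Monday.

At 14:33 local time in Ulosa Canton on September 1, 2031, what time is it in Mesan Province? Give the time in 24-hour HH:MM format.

1 February 2031 is a Saturday, so the first Sunday is February 2.
1 November 2031 is a Saturday, so the first Saturday is November 1 and the second is November 8.
Daylight saving runs 2 February – 8 November; September 1, 2031 is inside that window, so Ulosa Canton is at UTC+00:00.
14:33 Ulosa Canton − 0h = 14:33 UTC.
1 February 2031 is a Saturday, so the first Saturday is February 1 and the third is February 15.
1 September 2031 is a Monday, so the first Friday is September 5.
At the standard offset (UTC+03:00), 14:33 UTC + 3h = 17:33 Mesan Province standard time.
Daylight saving runs 15 February – 5 September; the standard-time date in Mesan Province, September 1, 2031, is inside that window, so Mesan Province is at UTC+04:00.
14:33 UTC + 4h = 18:33 Mesan Province.

18:33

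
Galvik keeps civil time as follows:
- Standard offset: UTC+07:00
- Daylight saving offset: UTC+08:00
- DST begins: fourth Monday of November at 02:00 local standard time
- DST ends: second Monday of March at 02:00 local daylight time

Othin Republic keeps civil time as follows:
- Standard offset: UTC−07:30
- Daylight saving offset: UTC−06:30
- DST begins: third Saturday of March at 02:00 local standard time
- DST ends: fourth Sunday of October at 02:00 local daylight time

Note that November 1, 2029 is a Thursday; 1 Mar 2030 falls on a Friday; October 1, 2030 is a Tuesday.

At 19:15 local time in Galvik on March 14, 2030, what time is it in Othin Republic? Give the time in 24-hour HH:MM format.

1 November 2029 is a Thursday, so the first Monday is November 5 and the fourth is November 26.
1 March 2030 is a Friday, so the first Monday is March 4 and the second is March 11.
Daylight saving runs 26 November 2029 – 11 March 2030; March 14, 2030 is outside that window, so Galvik is on standard time at UTC+07:00.
19:15 Galvik − 7h = 12:15 UTC.
1 March 2030 is a Friday, so the first Saturday is March 2 and the third is March 16.
1 October 2030 is a Tuesday, so the first Sunday is October 6 and the fourth is October 27.
At the standard offset (UTC−07:30), 12:15 UTC − 7h30m = 04:45 Othin Republic standard time.
Daylight saving runs 16 March – 27 October; the standard-time date in Othin Republic, March 14, 2030, is outside that window, so Othin Republic is on standard time at UTC−07:30.
12:15 UTC − 7h30m = 04:45 Othin Republic.

04:45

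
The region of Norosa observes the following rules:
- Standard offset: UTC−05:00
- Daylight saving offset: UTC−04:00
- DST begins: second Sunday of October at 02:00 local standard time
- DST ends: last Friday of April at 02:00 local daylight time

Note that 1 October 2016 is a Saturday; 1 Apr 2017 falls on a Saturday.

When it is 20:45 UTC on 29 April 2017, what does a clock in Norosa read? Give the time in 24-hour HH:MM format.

1 October 2016 is a Saturday, so the first Sunday is October 2 and the second is October 9.
1 April 2017 is a Saturday, so Fridays fall on 7, 14, 21, 28; the last is April 28.
At the standard offset (UTC−05:00), 20:45 UTC − 5h = 15:45 Norosa standard time.
The standard-time date in Norosa, 29 April 2017, does not fall between 9 October 2016 and 28 April 2017, so daylight saving is not in effect and Norosa is at UTC−05:00.
20:45 UTC − 5h = 15:45 local.

15:45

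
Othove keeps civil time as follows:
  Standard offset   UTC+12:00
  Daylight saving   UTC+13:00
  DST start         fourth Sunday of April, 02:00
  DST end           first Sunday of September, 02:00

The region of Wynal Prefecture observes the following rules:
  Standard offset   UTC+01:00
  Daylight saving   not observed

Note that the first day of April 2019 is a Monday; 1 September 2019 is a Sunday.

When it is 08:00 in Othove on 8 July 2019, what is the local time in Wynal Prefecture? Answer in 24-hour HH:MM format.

1 April 2019 is a Monday, so the first Sunday is April 7 and the fourth is April 28.
1 September 2019 is a Sunday, so the first Sunday is September 1.
Daylight saving runs 28 April – 1 September; 8 July 2019 is inside that window, so Othove is at UTC+13:00.
08:00 Othove − 13h = 19:00 UTC (rolling into the previous day, 7 July 2019).
Wynal Prefecture has no daylight saving, so its offset is UTC+01:00 year-round.
19:00 UTC + 1h = 20:00 Wynal Prefecture.

20:00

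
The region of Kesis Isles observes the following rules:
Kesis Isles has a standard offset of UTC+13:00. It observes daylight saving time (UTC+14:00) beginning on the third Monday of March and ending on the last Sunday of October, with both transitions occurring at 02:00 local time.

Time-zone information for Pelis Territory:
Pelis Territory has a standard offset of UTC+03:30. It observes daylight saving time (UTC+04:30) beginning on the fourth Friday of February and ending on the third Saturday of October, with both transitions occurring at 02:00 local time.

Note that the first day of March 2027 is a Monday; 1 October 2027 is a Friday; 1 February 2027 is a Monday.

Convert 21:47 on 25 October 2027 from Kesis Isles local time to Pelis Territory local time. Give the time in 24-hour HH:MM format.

1 March 2027 is a Monday, so the first Monday is March 1 and the third is March 15.
1 October 2027 is a Friday, so Sundays fall on 3, 10, 17, 24, 31; the last is October 31.
Daylight saving runs 15 March – 31 October; 25 October 2027 is inside that window, so Kesis Isles is at UTC+14:00.
21:47 Kesis Isles − 14h = 07:47 UTC.
1 February 2027 is a Monday, so the first Friday is February 5 and the fourth is February 26.
1 October 2027 is a Friday, so the first Saturday is October 2 and the third is October 16.
At the standard offset (UTC+03:30), 07:47 UTC + 3h30m = 11:17 Pelis Territory standard time.
Daylight saving runs 26 February – 16 October; the standard-time date in Pelis Territory, 25 October 2027, is outside that window, so Pelis Territory is on standard time at UTC+03:30.
07:47 UTC + 3h30m = 11:17 Pelis Territory.

11:17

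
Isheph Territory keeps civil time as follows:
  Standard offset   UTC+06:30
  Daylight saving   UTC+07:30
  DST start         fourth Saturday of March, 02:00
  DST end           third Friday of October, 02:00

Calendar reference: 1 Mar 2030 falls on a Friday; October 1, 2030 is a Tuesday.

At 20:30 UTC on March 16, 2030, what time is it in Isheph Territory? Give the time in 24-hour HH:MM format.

1 March 2030 is a Friday, so the first Saturday is March 2 and the fourth is March 23.
1 October 2030 is a Tuesday, so the first Friday is October 4 and the third is October 18.
At the standard offset (UTC+06:30), 20:30 UTC + 6h30m = 03:00 Isheph Territory standard time (rolling into the next day, 17 March 2030).
The standard-time date in Isheph Territory, March 17, 2030, is outside the daylight-saving period (23 March – 18 October), so Isheph Territory is on standard time, UTC+06:30.
20:30 UTC + 6h30m = 03:00 local (rolling into the next day, 17 March 2030).

03:00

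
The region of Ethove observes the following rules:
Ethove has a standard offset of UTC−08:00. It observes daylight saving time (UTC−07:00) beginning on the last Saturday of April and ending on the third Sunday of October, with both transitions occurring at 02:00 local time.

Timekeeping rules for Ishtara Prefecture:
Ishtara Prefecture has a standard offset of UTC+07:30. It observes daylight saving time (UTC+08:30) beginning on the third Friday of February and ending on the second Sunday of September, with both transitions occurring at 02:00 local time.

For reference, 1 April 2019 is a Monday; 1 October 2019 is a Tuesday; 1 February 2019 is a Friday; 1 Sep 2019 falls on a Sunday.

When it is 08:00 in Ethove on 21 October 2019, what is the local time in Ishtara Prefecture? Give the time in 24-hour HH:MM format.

1 April 2019 is a Monday, so Saturdays fall on 6, 13, 20, 27; the last is April 27.
1 October 2019 is a Tuesday, so the first Sunday is October 6 and the third is October 20.
Daylight saving runs 27 April – 20 October; 21 October 2019 is outside that window, so Ethove is on standard time at UTC−08:00.
08:00 Ethove + 8h = 16:00 UTC.
1 February 2019 is a Friday, so the first Friday is February 1 and the third is February 15.
1 September 2019 is a Sunday, so the first Sunday is September 1 and the second is September 8.
At the standard offset (UTC+07:30), 16:00 UTC + 7h30m = 23:30 Ishtara Prefecture standard time.
The standard-time date in Ishtara Prefecture, 21 October 2019, does not fall between 15 February and 8 September, so daylight saving is not in effect and Ishtara Prefecture is at UTC+07:30.
16:00 UTC + 7h30m = 23:30 Ishtara Prefecture.

23:30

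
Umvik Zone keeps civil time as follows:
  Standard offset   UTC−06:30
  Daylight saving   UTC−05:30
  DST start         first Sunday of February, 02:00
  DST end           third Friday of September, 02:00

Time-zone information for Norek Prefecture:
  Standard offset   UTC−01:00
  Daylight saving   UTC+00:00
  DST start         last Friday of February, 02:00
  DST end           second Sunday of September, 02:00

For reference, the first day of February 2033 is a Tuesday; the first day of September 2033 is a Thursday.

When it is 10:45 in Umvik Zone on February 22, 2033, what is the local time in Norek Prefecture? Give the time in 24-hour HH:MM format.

15:15

1 February 2033 is a Tuesday, so the first Sunday is February 6.
1 September 2033 is a Thursday, so the first Friday is September 2 and the third is September 16.
Daylight saving runs 6 February – 16 September; February 22, 2033 is inside that window, so Umvik Zone is at UTC−05:30.
10:45 Umvik Zone + 5h30m = 16:15 UTC.
1 February 2033 is a Tuesday, so Fridays fall on 4, 11, 18, 25; the last is February 25.
1 September 2033 is a Thursday, so the first Sunday is September 4 and the second is September 11.
At the standard offset (UTC−01:00), 16:15 UTC − 1h = 15:15 Norek Prefecture standard time.
Daylight saving runs 25 February – 11 September; the standard-time date in Norek Prefecture, February 22, 2033, is outside that window, so Norek Prefecture is on standard time at UTC−01:00.
16:15 UTC − 1h = 15:15 Norek Prefecture.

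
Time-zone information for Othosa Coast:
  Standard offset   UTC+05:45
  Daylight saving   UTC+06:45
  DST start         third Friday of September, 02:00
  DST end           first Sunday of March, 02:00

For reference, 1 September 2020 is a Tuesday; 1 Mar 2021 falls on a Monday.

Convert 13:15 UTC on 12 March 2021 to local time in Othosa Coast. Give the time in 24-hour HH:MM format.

1 September 2020 is a Tuesday, so the first Friday is September 4 and the third is September 18.
1 March 2021 is a Monday, so the first Sunday is March 7.
At the standard offset (UTC+05:45), 13:15 UTC + 5h45m = 19:00 Othosa Coast standard time.
The standard-time date in Othosa Coast, 12 March 2021, is outside the daylight-saving period (18 September 2020 – 7 March 2021), so Othosa Coast is on standard time, UTC+05:45.
13:15 UTC + 5h45m = 19:00 local.

19:00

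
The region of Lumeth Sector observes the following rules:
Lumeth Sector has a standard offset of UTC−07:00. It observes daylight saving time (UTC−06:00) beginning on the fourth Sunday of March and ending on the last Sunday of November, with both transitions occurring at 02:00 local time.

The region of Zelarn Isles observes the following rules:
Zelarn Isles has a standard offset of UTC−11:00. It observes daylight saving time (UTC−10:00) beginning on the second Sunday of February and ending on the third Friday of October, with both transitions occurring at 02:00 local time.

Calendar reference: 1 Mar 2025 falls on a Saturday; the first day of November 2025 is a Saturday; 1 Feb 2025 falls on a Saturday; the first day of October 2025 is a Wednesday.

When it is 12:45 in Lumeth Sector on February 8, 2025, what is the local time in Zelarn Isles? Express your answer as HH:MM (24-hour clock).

1 March 2025 is a Saturday, so the first Sunday is March 2 and the fourth is March 23.
1 November 2025 is a Saturday, so Sundays fall on 2, 9, 16, 23, 30; the last is November 30.
Daylight saving runs 23 March – 30 November; February 8, 2025 is outside that window, so Lumeth Sector is on standard time at UTC−07:00.
12:45 Lumeth Sector + 7h = 19:45 UTC.
1 February 2025 is a Saturday, so the first Sunday is February 2 and the second is February 9.
1 October 2025 is a Wednesday, so the first Friday is October 3 and the third is October 17.
At the standard offset (UTC−11:00), 19:45 UTC − 11h = 08:45 Zelarn Isles standard time.
The standard-time date in Zelarn Isles, February 8, 2025, does not fall between 9 February and 17 October, so daylight saving is not in effect and Zelarn Isles is at UTC−11:00.
19:45 UTC − 11h = 08:45 Zelarn Isles.

08:45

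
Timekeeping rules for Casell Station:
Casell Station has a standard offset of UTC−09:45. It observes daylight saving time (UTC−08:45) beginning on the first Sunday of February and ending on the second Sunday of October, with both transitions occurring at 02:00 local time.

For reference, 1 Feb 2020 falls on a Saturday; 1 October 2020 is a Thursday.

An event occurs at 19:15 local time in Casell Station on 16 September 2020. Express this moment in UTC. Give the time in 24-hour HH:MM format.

04:00

1 February 2020 is a Saturday, so the first Sunday is February 2.
1 October 2020 is a Thursday, so the first Sunday is October 4 and the second is October 11.
16 September 2020 falls between 2 February and 11 October, so daylight saving is in effect and Casell Station is at UTC−08:45.
19:15 local + 8h45m = 04:00 UTC (rolling into the next day, 17 September 2020).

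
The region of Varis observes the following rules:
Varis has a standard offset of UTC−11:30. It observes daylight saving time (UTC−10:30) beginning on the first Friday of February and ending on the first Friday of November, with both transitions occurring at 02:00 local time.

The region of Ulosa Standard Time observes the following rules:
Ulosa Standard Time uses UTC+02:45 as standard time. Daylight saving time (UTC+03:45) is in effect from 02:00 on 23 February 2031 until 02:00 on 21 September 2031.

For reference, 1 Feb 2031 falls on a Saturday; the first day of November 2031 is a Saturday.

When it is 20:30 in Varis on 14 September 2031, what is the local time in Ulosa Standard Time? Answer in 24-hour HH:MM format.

10:45

1 February 2031 is a Saturday, so the first Friday is February 7.
1 November 2031 is a Saturday, so the first Friday is November 7.
14 September 2031 lies within the daylight-saving period (7 February – 7 November), so Varis is on daylight time, UTC−10:30.
20:30 Varis + 10h30m = 07:00 UTC (rolling into the next day, 15 September 2031).
At the standard offset (UTC+02:45), 07:00 UTC + 2h45m = 09:45 Ulosa Standard Time standard time.
The standard-time date in Ulosa Standard Time, 15 September 2031, lies within the daylight-saving period (23 February – 21 September), so Ulosa Standard Time is on daylight time, UTC+03:45.
07:00 UTC + 3h45m = 10:45 Ulosa Standard Time.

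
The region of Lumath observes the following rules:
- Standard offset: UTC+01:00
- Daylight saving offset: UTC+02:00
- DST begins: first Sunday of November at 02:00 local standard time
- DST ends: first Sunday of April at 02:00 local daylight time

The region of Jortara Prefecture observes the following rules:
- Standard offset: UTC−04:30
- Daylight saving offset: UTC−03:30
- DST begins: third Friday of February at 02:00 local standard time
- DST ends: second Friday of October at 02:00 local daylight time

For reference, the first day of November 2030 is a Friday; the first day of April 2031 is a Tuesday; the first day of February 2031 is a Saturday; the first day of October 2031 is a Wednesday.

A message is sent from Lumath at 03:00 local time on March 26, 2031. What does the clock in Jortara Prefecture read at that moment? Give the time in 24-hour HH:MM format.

1 November 2030 is a Friday, so the first Sunday is November 3.
1 April 2031 is a Tuesday, so the first Sunday is April 6.
March 26, 2031 falls between 3 November 2030 and 6 April 2031, so daylight saving is in effect and Lumath is at UTC+02:00.
03:00 Lumath − 2h = 01:00 UTC.
1 February 2031 is a Saturday, so the first Friday is February 7 and the third is February 21.
1 October 2031 is a Wednesday, so the first Friday is October 3 and the second is October 10.
At the standard offset (UTC−04:30), 01:00 UTC − 4h30m = 20:30 Jortara Prefecture standard time (rolling into the previous day, 25 March 2031).
Daylight saving runs 21 February – 10 October; the standard-time date in Jortara Prefecture, March 25, 2031, is inside that window, so Jortara Prefecture is at UTC−03:30.
01:00 UTC − 3h30m = 21:30 Jortara Prefecture (rolling into the previous day, 25 March 2031).

21:30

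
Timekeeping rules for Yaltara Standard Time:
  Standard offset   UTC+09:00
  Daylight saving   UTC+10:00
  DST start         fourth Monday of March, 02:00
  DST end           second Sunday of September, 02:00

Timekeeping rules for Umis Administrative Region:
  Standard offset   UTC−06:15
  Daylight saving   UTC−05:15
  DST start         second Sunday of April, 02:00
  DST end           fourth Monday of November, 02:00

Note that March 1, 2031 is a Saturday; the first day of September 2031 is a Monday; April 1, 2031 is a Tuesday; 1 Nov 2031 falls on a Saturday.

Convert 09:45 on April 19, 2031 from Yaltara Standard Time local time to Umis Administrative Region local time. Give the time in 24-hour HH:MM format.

1 March 2031 is a Saturday, so the first Monday is March 3 and the fourth is March 24.
1 September 2031 is a Monday, so the first Sunday is September 7 and the second is September 14.
April 19, 2031 falls between 24 March and 14 September, so daylight saving is in effect and Yaltara Standard Time is at UTC+10:00.
09:45 Yaltara Standard Time − 10h = 23:45 UTC (rolling into the previous day, 18 April 2031).
1 April 2031 is a Tuesday, so the first Sunday is April 6 and the second is April 13.
1 November 2031 is a Saturday, so the first Monday is November 3 and the fourth is November 24.
At the standard offset (UTC−06:15), 23:45 UTC − 6h15m = 17:30 Umis Administrative Region standard time.
The standard-time date in Umis Administrative Region, April 18, 2031, lies within the daylight-saving period (13 April – 24 November), so Umis Administrative Region is on daylight time, UTC−05:15.
23:45 UTC − 5h15m = 18:30 Umis Administrative Region.

18:30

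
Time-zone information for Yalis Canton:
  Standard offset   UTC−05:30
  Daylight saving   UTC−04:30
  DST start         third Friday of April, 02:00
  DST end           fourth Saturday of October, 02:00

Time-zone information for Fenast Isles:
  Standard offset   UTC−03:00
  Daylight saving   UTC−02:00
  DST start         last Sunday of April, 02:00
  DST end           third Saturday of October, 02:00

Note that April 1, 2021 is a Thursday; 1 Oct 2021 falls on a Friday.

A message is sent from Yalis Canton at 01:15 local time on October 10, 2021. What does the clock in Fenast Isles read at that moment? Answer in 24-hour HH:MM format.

1 April 2021 is a Thursday, so the first Friday is April 2 and the third is April 16.
1 October 2021 is a Friday, so the first Saturday is October 2 and the fourth is October 23.
October 10, 2021 falls between 16 April and 23 October, so daylight saving is in effect and Yalis Canton is at UTC−04:30.
01:15 Yalis Canton + 4h30m = 05:45 UTC.
1 April 2021 is a Thursday, so Sundays fall on 4, 11, 18, 25; the last is April 25.
1 October 2021 is a Friday, so the first Saturday is October 2 and the third is October 16.
At the standard offset (UTC−03:00), 05:45 UTC − 3h = 02:45 Fenast Isles standard time.
The standard-time date in Fenast Isles, October 10, 2021, lies within the daylight-saving period (25 April – 16 October), so Fenast Isles is on daylight time, UTC−02:00.
05:45 UTC − 2h = 03:45 Fenast Isles.

03:45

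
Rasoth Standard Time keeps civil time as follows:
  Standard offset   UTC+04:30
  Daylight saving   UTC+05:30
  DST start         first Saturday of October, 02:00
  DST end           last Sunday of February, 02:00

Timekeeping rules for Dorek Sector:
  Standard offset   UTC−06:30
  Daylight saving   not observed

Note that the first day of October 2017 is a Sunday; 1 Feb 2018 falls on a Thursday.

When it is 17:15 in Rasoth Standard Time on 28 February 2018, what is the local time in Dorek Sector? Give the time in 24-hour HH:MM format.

1 October 2017 is a Sunday, so the first Saturday is October 7.
1 February 2018 is a Thursday, so Sundays fall on 4, 11, 18, 25; the last is February 25.
28 February 2018 does not fall between 7 October 2017 and 25 February 2018, so daylight saving is not in effect and Rasoth Standard Time is at UTC+04:30.
17:15 Rasoth Standard Time − 4h30m = 12:45 UTC.
Dorek Sector has no daylight saving, so its offset is UTC−06:30 year-round.
12:45 UTC − 6h30m = 06:15 Dorek Sector.

06:15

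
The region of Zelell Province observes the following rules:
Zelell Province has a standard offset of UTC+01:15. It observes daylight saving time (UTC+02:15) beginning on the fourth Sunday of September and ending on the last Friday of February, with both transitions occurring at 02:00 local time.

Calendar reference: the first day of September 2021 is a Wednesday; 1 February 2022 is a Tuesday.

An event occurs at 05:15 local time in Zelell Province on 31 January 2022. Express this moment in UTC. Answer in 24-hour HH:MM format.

03:00

1 September 2021 is a Wednesday, so the first Sunday is September 5 and the fourth is September 26.
1 February 2022 is a Tuesday, so Fridays fall on 4, 11, 18, 25; the last is February 25.
31 January 2022 lies within the daylight-saving period (26 September 2021 – 25 February 2022), so Zelell Province is on daylight time, UTC+02:15.
05:15 local − 2h15m = 03:00 UTC.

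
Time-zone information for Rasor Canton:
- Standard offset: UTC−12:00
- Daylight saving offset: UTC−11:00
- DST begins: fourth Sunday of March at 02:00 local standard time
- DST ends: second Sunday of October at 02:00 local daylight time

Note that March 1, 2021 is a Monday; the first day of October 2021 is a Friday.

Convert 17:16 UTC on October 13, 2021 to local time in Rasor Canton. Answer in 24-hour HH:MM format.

05:16

1 March 2021 is a Monday, so the first Sunday is March 7 and the fourth is March 28.
1 October 2021 is a Friday, so the first Sunday is October 3 and the second is October 10.
At the standard offset (UTC−12:00), 17:16 UTC − 12h = 05:16 Rasor Canton standard time.
Daylight saving runs 28 March – 10 October; the standard-time date in Rasor Canton, October 13, 2021, is outside that window, so Rasor Canton is on standard time at UTC−12:00.
17:16 UTC − 12h = 05:16 local.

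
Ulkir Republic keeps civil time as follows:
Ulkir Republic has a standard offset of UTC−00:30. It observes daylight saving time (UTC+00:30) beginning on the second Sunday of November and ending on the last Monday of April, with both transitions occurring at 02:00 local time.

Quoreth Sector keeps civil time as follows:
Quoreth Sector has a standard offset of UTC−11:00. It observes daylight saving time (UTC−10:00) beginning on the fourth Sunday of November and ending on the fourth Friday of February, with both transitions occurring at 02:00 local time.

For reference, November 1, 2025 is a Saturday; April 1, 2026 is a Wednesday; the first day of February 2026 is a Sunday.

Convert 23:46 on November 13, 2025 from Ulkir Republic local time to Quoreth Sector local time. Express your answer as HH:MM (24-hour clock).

1 November 2025 is a Saturday, so the first Sunday is November 2 and the second is November 9.
1 April 2026 is a Wednesday, so Mondays fall on 6, 13, 20, 27; the last is April 27.
November 13, 2025 falls between 9 November 2025 and 27 April 2026, so daylight saving is in effect and Ulkir Republic is at UTC+00:30.
23:46 Ulkir Republic − 0h30m = 23:16 UTC.
1 November 2025 is a Saturday, so the first Sunday is November 2 and the fourth is November 23.
1 February 2026 is a Sunday, so the first Friday is February 6 and the fourth is February 27.
At the standard offset (UTC−11:00), 23:16 UTC − 11h = 12:16 Quoreth Sector standard time.
The standard-time date in Quoreth Sector, November 13, 2025, does not fall between 23 November 2025 and 27 February 2026, so daylight saving is not in effect and Quoreth Sector is at UTC−11:00.
23:16 UTC − 11h = 12:16 Quoreth Sector.

12:16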